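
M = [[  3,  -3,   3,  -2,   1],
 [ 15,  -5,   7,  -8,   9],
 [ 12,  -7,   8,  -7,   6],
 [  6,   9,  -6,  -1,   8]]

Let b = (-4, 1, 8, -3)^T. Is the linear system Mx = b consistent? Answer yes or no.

no

Row reduce the augmented matrix [M | b].
R2 ← R2 − (5)·R1: [0, 10, -8, 2, 4, 21]
R3 ← R3 − (4)·R1: [0, 5, -4, 1, 2, 24]
R4 ← R4 − (2)·R1: [0, 15, -12, 3, 6, 5]
R3 ← R3 − (1/2)·R2: [0, 0, 0, 0, 0, 27/2]
R4 ← R4 − (3/2)·R2: [0, 0, 0, 0, 0, -53/2]
R4 ← R4 + (53/27)·R3: [0, 0, 0, 0, 0, 0]
The echelon form has 3 nonzero rows; the last pivot sits in the augmented column, so rank(M) = 2 but rank([M|b]) = 3.
Since the ranks differ, the system is inconsistent.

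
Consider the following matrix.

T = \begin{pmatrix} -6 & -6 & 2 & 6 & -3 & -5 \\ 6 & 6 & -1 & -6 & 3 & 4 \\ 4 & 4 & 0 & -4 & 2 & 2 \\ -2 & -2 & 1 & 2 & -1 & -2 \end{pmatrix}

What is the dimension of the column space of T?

Row reduce to echelon form.
R2 ← R2 + R1: [0, 0, 1, 0, 0, -1]
R3 ← R3 + (2/3)·R1: [0, 0, 4/3, 0, 0, -4/3]
R4 ← R4 − (1/3)·R1: [0, 0, 1/3, 0, 0, -1/3]
R3 ← R3 − (4/3)·R2: [0, 0, 0, 0, 0, 0]
R4 ← R4 − (1/3)·R2: [0, 0, 0, 0, 0, 0]
Echelon form has 2 nonzero rows, so rank(T) = 2.
The column space has dimension equal to the rank: 2.

2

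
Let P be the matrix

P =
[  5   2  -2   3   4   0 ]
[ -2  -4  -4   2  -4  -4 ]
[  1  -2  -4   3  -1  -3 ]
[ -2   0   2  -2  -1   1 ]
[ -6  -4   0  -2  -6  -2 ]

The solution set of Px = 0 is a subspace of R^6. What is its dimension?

Row reduce to echelon form.
R2 ← R2 + (2/5)·R1: [0, -16/5, -24/5, 16/5, -12/5, -4]
R3 ← R3 − (1/5)·R1: [0, -12/5, -18/5, 12/5, -9/5, -3]
R4 ← R4 + (2/5)·R1: [0, 4/5, 6/5, -4/5, 3/5, 1]
R5 ← R5 + (6/5)·R1: [0, -8/5, -12/5, 8/5, -6/5, -2]
R3 ← R3 − (3/4)·R2: [0, 0, 0, 0, 0, 0]
R4 ← R4 + (1/4)·R2: [0, 0, 0, 0, 0, 0]
R5 ← R5 − (1/2)·R2: [0, 0, 0, 0, 0, 0]
2 nonzero rows, so rank(P) = 2.
P has 6 columns; by rank–nullity, nullity = 6 − 2 = 4.

4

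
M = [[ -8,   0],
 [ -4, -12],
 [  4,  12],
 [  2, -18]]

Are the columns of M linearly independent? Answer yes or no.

yes

Row reduce M to echelon form.
R2 ← R2 − (1/2)·R1: [0, -12]
R3 ← R3 + (1/2)·R1: [0, 12]
R4 ← R4 + (1/4)·R1: [0, -18]
R3 ← R3 + R2: [0, 0]
R4 ← R4 − (3/2)·R2: [0, 0]
2 pivots among 2 columns.
Every column is a pivot column, so the columns are linearly independent.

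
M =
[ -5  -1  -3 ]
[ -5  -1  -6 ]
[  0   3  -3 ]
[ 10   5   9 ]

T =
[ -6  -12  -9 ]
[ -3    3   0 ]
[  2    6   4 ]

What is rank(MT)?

2

First compute MT:
[[ 27,  39,  33],
 [ 21,  21,  21],
 [-15,  -9, -12],
 [-57, -51, -54]]
Now row reduce the product.
R2 ← R2 − (7/9)·R1: [0, -28/3, -14/3]
R3 ← R3 + (5/9)·R1: [0, 38/3, 19/3]
R4 ← R4 + (19/9)·R1: [0, 94/3, 47/3]
R3 ← R3 + (19/14)·R2: [0, 0, 0]
R4 ← R4 + (47/14)·R2: [0, 0, 0]
2 nonzero rows, so rank(MT) = 2.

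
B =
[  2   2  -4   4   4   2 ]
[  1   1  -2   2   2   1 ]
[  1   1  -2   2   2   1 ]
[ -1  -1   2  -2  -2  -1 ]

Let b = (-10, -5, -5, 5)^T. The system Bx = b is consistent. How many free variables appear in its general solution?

Row reduce the augmented matrix [B | b].
R2 ← R2 − (1/2)·R1: [0, 0, 0, 0, 0, 0, 0]
R3 ← R3 − (1/2)·R1: [0, 0, 0, 0, 0, 0, 0]
R4 ← R4 + (1/2)·R1: [0, 0, 0, 0, 0, 0, 0]
The echelon form has 1 nonzero rows, and every pivot lies in the first 6 columns, so rank(B) = rank([B|b]) = 1.
The system is consistent.
Free variables = (unknowns) − (rank) = 6 − 1 = 5.

5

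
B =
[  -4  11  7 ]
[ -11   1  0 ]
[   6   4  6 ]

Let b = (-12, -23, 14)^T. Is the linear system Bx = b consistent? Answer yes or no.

Row reduce the augmented matrix [B | b].
R2 ← R2 − (11/4)·R1: [0, -117/4, -77/4, 10]
R3 ← R3 + (3/2)·R1: [0, 41/2, 33/2, -4]
R3 ← R3 + (82/117)·R2: [0, 0, 352/117, 352/117]
The echelon form has 3 nonzero rows, and every pivot lies in the first 3 columns, so rank(B) = rank([B|b]) = 3.
The system is consistent.

yes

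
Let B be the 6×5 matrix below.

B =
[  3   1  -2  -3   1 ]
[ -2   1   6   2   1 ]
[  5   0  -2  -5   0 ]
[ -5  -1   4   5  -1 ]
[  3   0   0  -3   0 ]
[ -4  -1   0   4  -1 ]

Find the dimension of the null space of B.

Row reduce to echelon form.
R2 ← R2 + (2/3)·R1: [0, 5/3, 14/3, 0, 5/3]
R3 ← R3 − (5/3)·R1: [0, -5/3, 4/3, 0, -5/3]
R4 ← R4 + (5/3)·R1: [0, 2/3, 2/3, 0, 2/3]
R5 ← R5 − R1: [0, -1, 2, 0, -1]
R6 ← R6 + (4/3)·R1: [0, 1/3, -8/3, 0, 1/3]
R3 ← R3 + R2: [0, 0, 6, 0, 0]
R4 ← R4 − (2/5)·R2: [0, 0, -6/5, 0, 0]
R5 ← R5 + (3/5)·R2: [0, 0, 24/5, 0, 0]
R6 ← R6 − (1/5)·R2: [0, 0, -18/5, 0, 0]
R4 ← R4 + (1/5)·R3: [0, 0, 0, 0, 0]
R5 ← R5 − (4/5)·R3: [0, 0, 0, 0, 0]
R6 ← R6 + (3/5)·R3: [0, 0, 0, 0, 0]
3 nonzero rows, so rank(B) = 3.
B has 5 columns; by rank–nullity, nullity = 5 − 3 = 2.

2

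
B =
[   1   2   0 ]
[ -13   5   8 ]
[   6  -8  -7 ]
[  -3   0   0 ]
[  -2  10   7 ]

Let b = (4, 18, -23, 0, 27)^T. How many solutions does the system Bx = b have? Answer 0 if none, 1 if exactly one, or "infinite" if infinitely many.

Row reduce the augmented matrix [B | b].
R2 ← R2 + (13)·R1: [0, 31, 8, 70]
R3 ← R3 − (6)·R1: [0, -20, -7, -47]
R4 ← R4 + (3)·R1: [0, 6, 0, 12]
R5 ← R5 + (2)·R1: [0, 14, 7, 35]
R3 ← R3 + (20/31)·R2: [0, 0, -57/31, -57/31]
R4 ← R4 − (6/31)·R2: [0, 0, -48/31, -48/31]
R5 ← R5 − (14/31)·R2: [0, 0, 105/31, 105/31]
R4 ← R4 − (16/19)·R3: [0, 0, 0, 0]
R5 ← R5 + (35/19)·R3: [0, 0, 0, 0]
The echelon form has 3 nonzero rows, and every pivot lies in the first 3 columns, so rank(B) = rank([B|b]) = 3.
The system is consistent.
rank = 3 = number of unknowns, so the solution is unique.

1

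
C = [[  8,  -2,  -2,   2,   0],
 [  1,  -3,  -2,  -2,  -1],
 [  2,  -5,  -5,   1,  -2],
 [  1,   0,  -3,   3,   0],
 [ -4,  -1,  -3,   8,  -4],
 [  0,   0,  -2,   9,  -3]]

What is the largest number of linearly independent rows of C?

Row reduce to echelon form.
R2 ← R2 − (1/8)·R1: [0, -11/4, -7/4, -9/4, -1]
R3 ← R3 − (1/4)·R1: [0, -9/2, -9/2, 1/2, -2]
R4 ← R4 − (1/8)·R1: [0, 1/4, -11/4, 11/4, 0]
R5 ← R5 + (1/2)·R1: [0, -2, -4, 9, -4]
R3 ← R3 − (18/11)·R2: [0, 0, -18/11, 46/11, -4/11]
R4 ← R4 + (1/11)·R2: [0, 0, -32/11, 28/11, -1/11]
R5 ← R5 − (8/11)·R2: [0, 0, -30/11, 117/11, -36/11]
R4 ← R4 − (16/9)·R3: [0, 0, 0, -44/9, 5/9]
R5 ← R5 − (5/3)·R3: [0, 0, 0, 11/3, -8/3]
R6 ← R6 − (11/9)·R3: [0, 0, 0, 35/9, -23/9]
R5 ← R5 + (3/4)·R4: [0, 0, 0, 0, -9/4]
R6 ← R6 + (35/44)·R4: [0, 0, 0, 0, -93/44]
R6 ← R6 − (31/33)·R5: [0, 0, 0, 0, 0]
Echelon form has 5 nonzero rows, so rank(C) = 5.
The rank gives the maximum number of linearly independent rows: 5.

5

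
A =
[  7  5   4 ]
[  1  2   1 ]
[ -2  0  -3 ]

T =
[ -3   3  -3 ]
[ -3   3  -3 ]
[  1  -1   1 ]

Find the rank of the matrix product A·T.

First compute AT:
[[-32,  32, -32],
 [ -8,   8,  -8],
 [  3,  -3,   3]]
Now row reduce the product.
R2 ← R2 − (1/4)·R1: [0, 0, 0]
R3 ← R3 + (3/32)·R1: [0, 0, 0]
1 nonzero row, so rank(AT) = 1.

1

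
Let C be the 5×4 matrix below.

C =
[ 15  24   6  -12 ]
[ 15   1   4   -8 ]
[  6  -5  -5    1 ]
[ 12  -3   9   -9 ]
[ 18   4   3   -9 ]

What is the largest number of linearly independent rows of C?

3

Row reduce to echelon form.
R2 ← R2 − R1: [0, -23, -2, 4]
R3 ← R3 − (2/5)·R1: [0, -73/5, -37/5, 29/5]
R4 ← R4 − (4/5)·R1: [0, -111/5, 21/5, 3/5]
R5 ← R5 − (6/5)·R1: [0, -124/5, -21/5, 27/5]
R3 ← R3 − (73/115)·R2: [0, 0, -141/23, 75/23]
R4 ← R4 − (111/115)·R2: [0, 0, 141/23, -75/23]
R5 ← R5 − (124/115)·R2: [0, 0, -47/23, 25/23]
R4 ← R4 + R3: [0, 0, 0, 0]
R5 ← R5 − (1/3)·R3: [0, 0, 0, 0]
Echelon form has 3 nonzero rows, so rank(C) = 3.
The rank gives the maximum number of linearly independent rows: 3.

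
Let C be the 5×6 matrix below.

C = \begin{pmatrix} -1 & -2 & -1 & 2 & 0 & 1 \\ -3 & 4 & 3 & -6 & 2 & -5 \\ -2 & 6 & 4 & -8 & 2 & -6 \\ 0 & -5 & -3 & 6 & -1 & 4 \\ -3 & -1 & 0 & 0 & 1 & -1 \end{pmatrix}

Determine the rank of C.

Row reduce to echelon form.
R2 ← R2 − (3)·R1: [0, 10, 6, -12, 2, -8]
R3 ← R3 − (2)·R1: [0, 10, 6, -12, 2, -8]
R5 ← R5 − (3)·R1: [0, 5, 3, -6, 1, -4]
R3 ← R3 − R2: [0, 0, 0, 0, 0, 0]
R4 ← R4 + (1/2)·R2: [0, 0, 0, 0, 0, 0]
R5 ← R5 − (1/2)·R2: [0, 0, 0, 0, 0, 0]
Echelon form has 2 nonzero rows, so rank(C) = 2.

2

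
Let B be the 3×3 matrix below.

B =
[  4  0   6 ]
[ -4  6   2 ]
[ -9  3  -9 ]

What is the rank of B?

Row reduce to echelon form.
R2 ← R2 + R1: [0, 6, 8]
R3 ← R3 + (9/4)·R1: [0, 3, 9/2]
R3 ← R3 − (1/2)·R2: [0, 0, 1/2]
Echelon form has 3 nonzero rows, so rank(B) = 3.

3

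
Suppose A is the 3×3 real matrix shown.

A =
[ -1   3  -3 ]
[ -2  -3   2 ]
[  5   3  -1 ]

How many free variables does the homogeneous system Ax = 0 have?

Row reduce to echelon form.
R2 ← R2 − (2)·R1: [0, -9, 8]
R3 ← R3 + (5)·R1: [0, 18, -16]
R3 ← R3 + (2)·R2: [0, 0, 0]
2 nonzero rows, so rank(A) = 2.
A has 3 columns; by rank–nullity, nullity = 3 − 2 = 1.

1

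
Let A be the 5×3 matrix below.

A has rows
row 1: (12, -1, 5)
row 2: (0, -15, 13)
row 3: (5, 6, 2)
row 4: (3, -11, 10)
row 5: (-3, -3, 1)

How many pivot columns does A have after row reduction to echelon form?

Row reduce to echelon form.
R3 ← R3 − (5/12)·R1: [0, 77/12, -1/12]
R4 ← R4 − (1/4)·R1: [0, -43/4, 35/4]
R5 ← R5 + (1/4)·R1: [0, -13/4, 9/4]
R3 ← R3 + (77/180)·R2: [0, 0, 493/90]
R4 ← R4 − (43/60)·R2: [0, 0, -17/30]
R5 ← R5 − (13/60)·R2: [0, 0, -17/30]
R4 ← R4 + (3/29)·R3: [0, 0, 0]
R5 ← R5 + (3/29)·R3: [0, 0, 0]
Echelon form has 3 nonzero rows, so rank(A) = 3.
Each nonzero row contributes one pivot column: 3 pivot columns.

3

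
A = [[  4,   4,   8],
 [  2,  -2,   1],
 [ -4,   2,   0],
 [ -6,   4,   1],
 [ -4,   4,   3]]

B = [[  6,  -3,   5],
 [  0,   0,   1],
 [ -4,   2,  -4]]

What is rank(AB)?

First compute AB:
[[ -8,   4,  -8],
 [  8,  -4,   4],
 [-24,  12, -18],
 [-40,  20, -30],
 [-36,  18, -28]]
Now row reduce the product.
R2 ← R2 + R1: [0, 0, -4]
R3 ← R3 − (3)·R1: [0, 0, 6]
R4 ← R4 − (5)·R1: [0, 0, 10]
R5 ← R5 − (9/2)·R1: [0, 0, 8]
R3 ← R3 + (3/2)·R2: [0, 0, 0]
R4 ← R4 + (5/2)·R2: [0, 0, 0]
R5 ← R5 + (2)·R2: [0, 0, 0]
2 nonzero rows, so rank(AB) = 2.

2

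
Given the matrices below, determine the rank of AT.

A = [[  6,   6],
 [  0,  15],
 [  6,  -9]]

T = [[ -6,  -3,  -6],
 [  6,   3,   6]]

First compute AT:
[[  0,   0,   0],
 [ 90,  45,  90],
 [-90, -45, -90]]
Now row reduce the product.
Swap R1 ↔ R2
R3 ← R3 + R1: [0, 0, 0]
1 nonzero row, so rank(AT) = 1.

1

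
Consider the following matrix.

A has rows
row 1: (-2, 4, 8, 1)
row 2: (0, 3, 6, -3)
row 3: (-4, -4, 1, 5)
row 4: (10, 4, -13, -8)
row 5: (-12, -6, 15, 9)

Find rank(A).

3

Row reduce to echelon form.
R3 ← R3 − (2)·R1: [0, -12, -15, 3]
R4 ← R4 + (5)·R1: [0, 24, 27, -3]
R5 ← R5 − (6)·R1: [0, -30, -33, 3]
R3 ← R3 + (4)·R2: [0, 0, 9, -9]
R4 ← R4 − (8)·R2: [0, 0, -21, 21]
R5 ← R5 + (10)·R2: [0, 0, 27, -27]
R4 ← R4 + (7/3)·R3: [0, 0, 0, 0]
R5 ← R5 − (3)·R3: [0, 0, 0, 0]
Echelon form has 3 nonzero rows, so rank(A) = 3.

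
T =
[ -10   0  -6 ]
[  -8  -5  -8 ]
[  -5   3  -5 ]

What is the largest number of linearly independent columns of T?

3

Row reduce to echelon form.
R2 ← R2 − (4/5)·R1: [0, -5, -16/5]
R3 ← R3 − (1/2)·R1: [0, 3, -2]
R3 ← R3 + (3/5)·R2: [0, 0, -98/25]
Echelon form has 3 nonzero rows, so rank(T) = 3.
The rank gives the maximum number of linearly independent columns: 3.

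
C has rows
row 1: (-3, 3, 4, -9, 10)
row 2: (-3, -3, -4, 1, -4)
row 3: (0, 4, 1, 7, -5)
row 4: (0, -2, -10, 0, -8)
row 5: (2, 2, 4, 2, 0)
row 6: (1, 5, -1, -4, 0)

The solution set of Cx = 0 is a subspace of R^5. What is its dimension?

Row reduce to echelon form.
R2 ← R2 − R1: [0, -6, -8, 10, -14]
R5 ← R5 + (2/3)·R1: [0, 4, 20/3, -4, 20/3]
R6 ← R6 + (1/3)·R1: [0, 6, 1/3, -7, 10/3]
R3 ← R3 + (2/3)·R2: [0, 0, -13/3, 41/3, -43/3]
R4 ← R4 − (1/3)·R2: [0, 0, -22/3, -10/3, -10/3]
R5 ← R5 + (2/3)·R2: [0, 0, 4/3, 8/3, -8/3]
R6 ← R6 + R2: [0, 0, -23/3, 3, -32/3]
R4 ← R4 − (22/13)·R3: [0, 0, 0, -344/13, 272/13]
R5 ← R5 + (4/13)·R3: [0, 0, 0, 268/39, -92/13]
R6 ← R6 − (23/13)·R3: [0, 0, 0, -826/39, 191/13]
R5 ← R5 + (67/258)·R4: [0, 0, 0, 0, -212/129]
R6 ← R6 − (413/516)·R4: [0, 0, 0, 0, -265/129]
R6 ← R6 − (5/4)·R5: [0, 0, 0, 0, 0]
5 nonzero rows, so rank(C) = 5.
C has 5 columns; by rank–nullity, nullity = 5 − 5 = 0.

0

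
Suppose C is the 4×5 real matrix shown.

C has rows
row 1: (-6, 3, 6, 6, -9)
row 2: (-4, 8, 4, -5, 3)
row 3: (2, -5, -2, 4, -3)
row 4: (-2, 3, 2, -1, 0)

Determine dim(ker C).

Row reduce to echelon form.
R2 ← R2 − (2/3)·R1: [0, 6, 0, -9, 9]
R3 ← R3 + (1/3)·R1: [0, -4, 0, 6, -6]
R4 ← R4 − (1/3)·R1: [0, 2, 0, -3, 3]
R3 ← R3 + (2/3)·R2: [0, 0, 0, 0, 0]
R4 ← R4 − (1/3)·R2: [0, 0, 0, 0, 0]
2 nonzero rows, so rank(C) = 2.
C has 5 columns; by rank–nullity, nullity = 5 − 2 = 3.

3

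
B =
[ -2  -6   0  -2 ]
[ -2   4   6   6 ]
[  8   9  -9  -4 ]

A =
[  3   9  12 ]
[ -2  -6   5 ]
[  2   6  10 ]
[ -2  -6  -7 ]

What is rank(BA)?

First compute BA:
[[ 10,  30, -40],
 [-14, -42,  14],
 [ -4, -12,  79]]
Now row reduce the product.
R2 ← R2 + (7/5)·R1: [0, 0, -42]
R3 ← R3 + (2/5)·R1: [0, 0, 63]
R3 ← R3 + (3/2)·R2: [0, 0, 0]
2 nonzero rows, so rank(BA) = 2.

2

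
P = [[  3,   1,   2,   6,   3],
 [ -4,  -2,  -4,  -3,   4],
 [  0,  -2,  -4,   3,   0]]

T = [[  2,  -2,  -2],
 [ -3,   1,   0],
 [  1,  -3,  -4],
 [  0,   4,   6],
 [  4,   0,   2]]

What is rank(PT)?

2

First compute PT:
[[ 17,  13,  28],
 [ 10,   6,  14],
 [  2,  22,  34]]
Now row reduce the product.
R2 ← R2 − (10/17)·R1: [0, -28/17, -42/17]
R3 ← R3 − (2/17)·R1: [0, 348/17, 522/17]
R3 ← R3 + (87/7)·R2: [0, 0, 0]
2 nonzero rows, so rank(PT) = 2.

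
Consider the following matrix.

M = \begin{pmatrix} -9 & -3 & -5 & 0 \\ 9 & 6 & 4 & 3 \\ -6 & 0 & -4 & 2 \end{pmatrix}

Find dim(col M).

2

Row reduce to echelon form.
R2 ← R2 + R1: [0, 3, -1, 3]
R3 ← R3 − (2/3)·R1: [0, 2, -2/3, 2]
R3 ← R3 − (2/3)·R2: [0, 0, 0, 0]
Echelon form has 2 nonzero rows, so rank(M) = 2.
The column space has dimension equal to the rank: 2.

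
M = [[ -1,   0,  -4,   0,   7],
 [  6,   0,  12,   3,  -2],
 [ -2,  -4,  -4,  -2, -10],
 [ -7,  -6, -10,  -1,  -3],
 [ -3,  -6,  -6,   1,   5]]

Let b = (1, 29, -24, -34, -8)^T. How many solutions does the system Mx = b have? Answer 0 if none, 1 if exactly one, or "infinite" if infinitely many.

Row reduce the augmented matrix [M | b].
R2 ← R2 + (6)·R1: [0, 0, -12, 3, 40, 35]
R3 ← R3 − (2)·R1: [0, -4, 4, -2, -24, -26]
R4 ← R4 − (7)·R1: [0, -6, 18, -1, -52, -41]
R5 ← R5 − (3)·R1: [0, -6, 6, 1, -16, -11]
Swap R2 ↔ R3
R4 ← R4 − (3/2)·R2: [0, 0, 12, 2, -16, -2]
R5 ← R5 − (3/2)·R2: [0, 0, 0, 4, 20, 28]
R4 ← R4 + R3: [0, 0, 0, 5, 24, 33]
R5 ← R5 − (4/5)·R4: [0, 0, 0, 0, 4/5, 8/5]
The echelon form has 5 nonzero rows, and every pivot lies in the first 5 columns, so rank(M) = rank([M|b]) = 5.
The system is consistent.
rank = 5 = number of unknowns, so the solution is unique.

1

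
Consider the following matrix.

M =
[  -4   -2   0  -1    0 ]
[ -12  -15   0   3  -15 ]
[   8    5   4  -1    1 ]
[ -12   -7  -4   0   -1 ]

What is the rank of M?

Row reduce to echelon form.
R2 ← R2 − (3)·R1: [0, -9, 0, 6, -15]
R3 ← R3 + (2)·R1: [0, 1, 4, -3, 1]
R4 ← R4 − (3)·R1: [0, -1, -4, 3, -1]
R3 ← R3 + (1/9)·R2: [0, 0, 4, -7/3, -2/3]
R4 ← R4 − (1/9)·R2: [0, 0, -4, 7/3, 2/3]
R4 ← R4 + R3: [0, 0, 0, 0, 0]
Echelon form has 3 nonzero rows, so rank(M) = 3.

3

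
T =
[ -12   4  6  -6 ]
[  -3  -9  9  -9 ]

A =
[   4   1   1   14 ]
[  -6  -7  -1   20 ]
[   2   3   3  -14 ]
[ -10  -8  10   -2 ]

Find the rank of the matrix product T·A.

2

First compute TA:
[[  0,  26, -58, -160],
 [150, 159, -57, -330]]
Now row reduce the product.
Swap R1 ↔ R2
2 nonzero rows, so rank(TA) = 2.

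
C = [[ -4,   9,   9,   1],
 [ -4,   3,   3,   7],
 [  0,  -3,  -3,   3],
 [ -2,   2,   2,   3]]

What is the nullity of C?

2

Row reduce to echelon form.
R2 ← R2 − R1: [0, -6, -6, 6]
R4 ← R4 − (1/2)·R1: [0, -5/2, -5/2, 5/2]
R3 ← R3 − (1/2)·R2: [0, 0, 0, 0]
R4 ← R4 − (5/12)·R2: [0, 0, 0, 0]
2 nonzero rows, so rank(C) = 2.
C has 4 columns; by rank–nullity, nullity = 4 − 2 = 2.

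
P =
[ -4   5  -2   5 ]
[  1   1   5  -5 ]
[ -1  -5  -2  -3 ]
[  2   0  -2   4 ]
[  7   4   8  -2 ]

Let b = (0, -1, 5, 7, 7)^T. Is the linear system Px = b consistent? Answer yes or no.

no

Row reduce the augmented matrix [P | b].
R2 ← R2 + (1/4)·R1: [0, 9/4, 9/2, -15/4, -1]
R3 ← R3 − (1/4)·R1: [0, -25/4, -3/2, -17/4, 5]
R4 ← R4 + (1/2)·R1: [0, 5/2, -3, 13/2, 7]
R5 ← R5 + (7/4)·R1: [0, 51/4, 9/2, 27/4, 7]
R3 ← R3 + (25/9)·R2: [0, 0, 11, -44/3, 20/9]
R4 ← R4 − (10/9)·R2: [0, 0, -8, 32/3, 73/9]
R5 ← R5 − (17/3)·R2: [0, 0, -21, 28, 38/3]
R4 ← R4 + (8/11)·R3: [0, 0, 0, 0, 107/11]
R5 ← R5 + (21/11)·R3: [0, 0, 0, 0, 186/11]
R5 ← R5 − (186/107)·R4: [0, 0, 0, 0, 0]
The echelon form has 4 nonzero rows; the last pivot sits in the augmented column, so rank(P) = 3 but rank([P|b]) = 4.
Since the ranks differ, the system is inconsistent.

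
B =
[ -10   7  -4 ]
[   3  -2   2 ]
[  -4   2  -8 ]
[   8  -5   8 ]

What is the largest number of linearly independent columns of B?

2

Row reduce to echelon form.
R2 ← R2 + (3/10)·R1: [0, 1/10, 4/5]
R3 ← R3 − (2/5)·R1: [0, -4/5, -32/5]
R4 ← R4 + (4/5)·R1: [0, 3/5, 24/5]
R3 ← R3 + (8)·R2: [0, 0, 0]
R4 ← R4 − (6)·R2: [0, 0, 0]
Echelon form has 2 nonzero rows, so rank(B) = 2.
The rank gives the maximum number of linearly independent columns: 2.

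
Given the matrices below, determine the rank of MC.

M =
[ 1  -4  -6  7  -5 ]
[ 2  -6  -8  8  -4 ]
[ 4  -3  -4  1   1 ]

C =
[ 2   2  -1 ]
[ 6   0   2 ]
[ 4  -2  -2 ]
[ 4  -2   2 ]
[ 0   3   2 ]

3

First compute MC:
[[-18, -15,   7],
 [-32,  -8,  10],
 [-22,  17,   2]]
Now row reduce the product.
R2 ← R2 − (16/9)·R1: [0, 56/3, -22/9]
R3 ← R3 − (11/9)·R1: [0, 106/3, -59/9]
R3 ← R3 − (53/28)·R2: [0, 0, -27/14]
3 nonzero rows, so rank(MC) = 3.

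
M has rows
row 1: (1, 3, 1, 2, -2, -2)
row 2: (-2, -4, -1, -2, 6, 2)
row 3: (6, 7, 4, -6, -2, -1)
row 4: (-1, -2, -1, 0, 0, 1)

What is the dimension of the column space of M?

3

Row reduce to echelon form.
R2 ← R2 + (2)·R1: [0, 2, 1, 2, 2, -2]
R3 ← R3 − (6)·R1: [0, -11, -2, -18, 10, 11]
R4 ← R4 + R1: [0, 1, 0, 2, -2, -1]
R3 ← R3 + (11/2)·R2: [0, 0, 7/2, -7, 21, 0]
R4 ← R4 − (1/2)·R2: [0, 0, -1/2, 1, -3, 0]
R4 ← R4 + (1/7)·R3: [0, 0, 0, 0, 0, 0]
Echelon form has 3 nonzero rows, so rank(M) = 3.
The column space has dimension equal to the rank: 3.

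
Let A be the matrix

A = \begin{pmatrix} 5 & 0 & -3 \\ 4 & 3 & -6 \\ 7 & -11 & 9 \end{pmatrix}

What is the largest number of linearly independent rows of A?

2

Row reduce to echelon form.
R2 ← R2 − (4/5)·R1: [0, 3, -18/5]
R3 ← R3 − (7/5)·R1: [0, -11, 66/5]
R3 ← R3 + (11/3)·R2: [0, 0, 0]
Echelon form has 2 nonzero rows, so rank(A) = 2.
The rank gives the maximum number of linearly independent rows: 2.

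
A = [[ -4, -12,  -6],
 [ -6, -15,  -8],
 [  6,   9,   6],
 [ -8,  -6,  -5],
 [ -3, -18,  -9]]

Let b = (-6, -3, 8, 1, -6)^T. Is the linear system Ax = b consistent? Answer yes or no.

Row reduce the augmented matrix [A | b].
R2 ← R2 − (3/2)·R1: [0, 3, 1, 6]
R3 ← R3 + (3/2)·R1: [0, -9, -3, -1]
R4 ← R4 − (2)·R1: [0, 18, 7, 13]
R5 ← R5 − (3/4)·R1: [0, -9, -9/2, -3/2]
R3 ← R3 + (3)·R2: [0, 0, 0, 17]
R4 ← R4 − (6)·R2: [0, 0, 1, -23]
R5 ← R5 + (3)·R2: [0, 0, -3/2, 33/2]
Swap R3 ↔ R4
R5 ← R5 + (3/2)·R3: [0, 0, 0, -18]
R5 ← R5 + (18/17)·R4: [0, 0, 0, 0]
The echelon form has 4 nonzero rows; the last pivot sits in the augmented column, so rank(A) = 3 but rank([A|b]) = 4.
Since the ranks differ, the system is inconsistent.

no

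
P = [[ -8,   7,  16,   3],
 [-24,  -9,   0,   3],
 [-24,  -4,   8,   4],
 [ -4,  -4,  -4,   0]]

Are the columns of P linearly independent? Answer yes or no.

Row reduce P to echelon form.
R2 ← R2 − (3)·R1: [0, -30, -48, -6]
R3 ← R3 − (3)·R1: [0, -25, -40, -5]
R4 ← R4 − (1/2)·R1: [0, -15/2, -12, -3/2]
R3 ← R3 − (5/6)·R2: [0, 0, 0, 0]
R4 ← R4 − (1/4)·R2: [0, 0, 0, 0]
2 pivots among 4 columns.
Only 2 < 4 pivot columns, so the columns are linearly dependent.

no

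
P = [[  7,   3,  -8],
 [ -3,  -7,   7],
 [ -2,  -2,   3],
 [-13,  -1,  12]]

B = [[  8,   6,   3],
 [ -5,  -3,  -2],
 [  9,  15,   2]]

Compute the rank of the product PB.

First compute PB:
[[-31, -87,  -1],
 [ 74, 108,  19],
 [ 21,  39,   4],
 [  9, 105, -13]]
Now row reduce the product.
R2 ← R2 + (74/31)·R1: [0, -3090/31, 515/31]
R3 ← R3 + (21/31)·R1: [0, -618/31, 103/31]
R4 ← R4 + (9/31)·R1: [0, 2472/31, -412/31]
R3 ← R3 − (1/5)·R2: [0, 0, 0]
R4 ← R4 + (4/5)·R2: [0, 0, 0]
2 nonzero rows, so rank(PB) = 2.

2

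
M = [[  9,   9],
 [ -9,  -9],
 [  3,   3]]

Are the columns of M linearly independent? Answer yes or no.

Row reduce M to echelon form.
R2 ← R2 + R1: [0, 0]
R3 ← R3 − (1/3)·R1: [0, 0]
1 pivot among 2 columns.
Only 1 < 2 pivot columns, so the columns are linearly dependent.

no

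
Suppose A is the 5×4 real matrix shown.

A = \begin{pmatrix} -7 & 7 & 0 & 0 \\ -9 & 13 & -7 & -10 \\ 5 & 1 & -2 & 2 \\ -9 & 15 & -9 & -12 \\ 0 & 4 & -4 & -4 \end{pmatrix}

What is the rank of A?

Row reduce to echelon form.
R2 ← R2 − (9/7)·R1: [0, 4, -7, -10]
R3 ← R3 + (5/7)·R1: [0, 6, -2, 2]
R4 ← R4 − (9/7)·R1: [0, 6, -9, -12]
R3 ← R3 − (3/2)·R2: [0, 0, 17/2, 17]
R4 ← R4 − (3/2)·R2: [0, 0, 3/2, 3]
R5 ← R5 − R2: [0, 0, 3, 6]
R4 ← R4 − (3/17)·R3: [0, 0, 0, 0]
R5 ← R5 − (6/17)·R3: [0, 0, 0, 0]
Echelon form has 3 nonzero rows, so rank(A) = 3.

3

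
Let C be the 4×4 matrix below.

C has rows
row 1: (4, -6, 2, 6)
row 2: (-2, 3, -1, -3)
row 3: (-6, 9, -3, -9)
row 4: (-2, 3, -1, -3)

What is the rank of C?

Row reduce to echelon form.
R2 ← R2 + (1/2)·R1: [0, 0, 0, 0]
R3 ← R3 + (3/2)·R1: [0, 0, 0, 0]
R4 ← R4 + (1/2)·R1: [0, 0, 0, 0]
Echelon form has 1 nonzero row, so rank(C) = 1.

1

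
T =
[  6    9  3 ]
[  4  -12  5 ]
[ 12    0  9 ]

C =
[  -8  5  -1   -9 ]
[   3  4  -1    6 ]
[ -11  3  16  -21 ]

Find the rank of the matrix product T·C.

2

First compute TC:
[[-54,  75,  33, -63],
 [-123, -13,  88, -213],
 [-195,  87, 132, -297]]
Now row reduce the product.
R2 ← R2 − (41/18)·R1: [0, -1103/6, 77/6, -139/2]
R3 ← R3 − (65/18)·R1: [0, -1103/6, 77/6, -139/2]
R3 ← R3 − R2: [0, 0, 0, 0]
2 nonzero rows, so rank(TC) = 2.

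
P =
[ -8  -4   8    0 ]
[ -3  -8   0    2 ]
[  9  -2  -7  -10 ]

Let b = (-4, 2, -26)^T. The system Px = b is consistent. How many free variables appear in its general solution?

Row reduce the augmented matrix [P | b].
R2 ← R2 − (3/8)·R1: [0, -13/2, -3, 2, 7/2]
R3 ← R3 + (9/8)·R1: [0, -13/2, 2, -10, -61/2]
R3 ← R3 − R2: [0, 0, 5, -12, -34]
The echelon form has 3 nonzero rows, and every pivot lies in the first 4 columns, so rank(P) = rank([P|b]) = 3.
The system is consistent.
Free variables = (unknowns) − (rank) = 4 − 3 = 1.

1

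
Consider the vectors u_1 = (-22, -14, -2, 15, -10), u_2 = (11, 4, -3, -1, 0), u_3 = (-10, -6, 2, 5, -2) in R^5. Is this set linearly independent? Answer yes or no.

yes

Form the matrix with these vectors as rows and row reduce.
R2 ← R2 + (1/2)·R1: [0, -3, -4, 13/2, -5]
R3 ← R3 − (5/11)·R1: [0, 4/11, 32/11, -20/11, 28/11]
R3 ← R3 + (4/33)·R2: [0, 0, 80/33, -34/33, 64/33]
3 nonzero rows, so the 3 vectors span a space of dimension 3.
Since 3 = 3, the vectors are linearly independent.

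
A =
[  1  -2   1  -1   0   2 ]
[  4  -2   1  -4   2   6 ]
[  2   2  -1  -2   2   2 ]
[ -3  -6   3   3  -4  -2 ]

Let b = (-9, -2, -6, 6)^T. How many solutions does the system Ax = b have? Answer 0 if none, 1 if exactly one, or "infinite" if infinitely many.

0

Row reduce the augmented matrix [A | b].
R2 ← R2 − (4)·R1: [0, 6, -3, 0, 2, -2, 34]
R3 ← R3 − (2)·R1: [0, 6, -3, 0, 2, -2, 12]
R4 ← R4 + (3)·R1: [0, -12, 6, 0, -4, 4, -21]
R3 ← R3 − R2: [0, 0, 0, 0, 0, 0, -22]
R4 ← R4 + (2)·R2: [0, 0, 0, 0, 0, 0, 47]
R4 ← R4 + (47/22)·R3: [0, 0, 0, 0, 0, 0, 0]
The echelon form has 3 nonzero rows; the last pivot sits in the augmented column, so rank(A) = 2 but rank([A|b]) = 3.
Since the ranks differ, the system is inconsistent.
It has no solutions.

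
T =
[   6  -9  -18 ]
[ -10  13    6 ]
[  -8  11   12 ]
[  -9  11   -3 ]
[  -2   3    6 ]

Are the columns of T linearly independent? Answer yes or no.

no

Row reduce T to echelon form.
R2 ← R2 + (5/3)·R1: [0, -2, -24]
R3 ← R3 + (4/3)·R1: [0, -1, -12]
R4 ← R4 + (3/2)·R1: [0, -5/2, -30]
R5 ← R5 + (1/3)·R1: [0, 0, 0]
R3 ← R3 − (1/2)·R2: [0, 0, 0]
R4 ← R4 − (5/4)·R2: [0, 0, 0]
2 pivots among 3 columns.
Only 2 < 3 pivot columns, so the columns are linearly dependent.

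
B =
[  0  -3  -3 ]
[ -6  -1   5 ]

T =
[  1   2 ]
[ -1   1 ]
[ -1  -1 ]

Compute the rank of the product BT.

First compute BT:
[[  6,   0],
 [-10, -18]]
Now row reduce the product.
R2 ← R2 + (5/3)·R1: [0, -18]
2 nonzero rows, so rank(BT) = 2.

2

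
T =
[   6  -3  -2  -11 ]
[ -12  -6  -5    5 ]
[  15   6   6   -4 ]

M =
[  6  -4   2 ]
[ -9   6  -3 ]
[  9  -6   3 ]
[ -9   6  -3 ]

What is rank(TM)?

1

First compute TM:
[[144, -96,  48],
 [-108,  72, -36],
 [126, -84,  42]]
Now row reduce the product.
R2 ← R2 + (3/4)·R1: [0, 0, 0]
R3 ← R3 − (7/8)·R1: [0, 0, 0]
1 nonzero row, so rank(TM) = 1.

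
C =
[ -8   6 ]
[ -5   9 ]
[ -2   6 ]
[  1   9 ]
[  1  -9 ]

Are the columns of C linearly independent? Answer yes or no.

yes

Row reduce C to echelon form.
R2 ← R2 − (5/8)·R1: [0, 21/4]
R3 ← R3 − (1/4)·R1: [0, 9/2]
R4 ← R4 + (1/8)·R1: [0, 39/4]
R5 ← R5 + (1/8)·R1: [0, -33/4]
R3 ← R3 − (6/7)·R2: [0, 0]
R4 ← R4 − (13/7)·R2: [0, 0]
R5 ← R5 + (11/7)·R2: [0, 0]
2 pivots among 2 columns.
Every column is a pivot column, so the columns are linearly independent.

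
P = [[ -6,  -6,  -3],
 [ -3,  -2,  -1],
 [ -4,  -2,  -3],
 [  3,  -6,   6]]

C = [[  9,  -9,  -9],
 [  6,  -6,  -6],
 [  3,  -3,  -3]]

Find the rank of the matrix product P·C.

First compute PC:
[[-99,  99,  99],
 [-42,  42,  42],
 [-57,  57,  57],
 [  9,  -9,  -9]]
Now row reduce the product.
R2 ← R2 − (14/33)·R1: [0, 0, 0]
R3 ← R3 − (19/33)·R1: [0, 0, 0]
R4 ← R4 + (1/11)·R1: [0, 0, 0]
1 nonzero row, so rank(PC) = 1.

1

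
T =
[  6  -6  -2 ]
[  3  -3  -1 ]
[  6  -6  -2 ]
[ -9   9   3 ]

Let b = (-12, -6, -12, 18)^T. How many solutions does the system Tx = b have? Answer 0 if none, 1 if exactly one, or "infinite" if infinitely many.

Row reduce the augmented matrix [T | b].
R2 ← R2 − (1/2)·R1: [0, 0, 0, 0]
R3 ← R3 − R1: [0, 0, 0, 0]
R4 ← R4 + (3/2)·R1: [0, 0, 0, 0]
The echelon form has 1 nonzero rows, and every pivot lies in the first 3 columns, so rank(T) = rank([T|b]) = 1.
The system is consistent.
rank = 1 < 3 unknowns, so there are infinitely many solutions.

infinite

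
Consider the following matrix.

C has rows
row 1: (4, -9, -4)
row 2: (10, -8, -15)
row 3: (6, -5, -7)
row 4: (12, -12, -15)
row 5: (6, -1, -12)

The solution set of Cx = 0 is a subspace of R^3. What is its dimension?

Row reduce to echelon form.
R2 ← R2 − (5/2)·R1: [0, 29/2, -5]
R3 ← R3 − (3/2)·R1: [0, 17/2, -1]
R4 ← R4 − (3)·R1: [0, 15, -3]
R5 ← R5 − (3/2)·R1: [0, 25/2, -6]
R3 ← R3 − (17/29)·R2: [0, 0, 56/29]
R4 ← R4 − (30/29)·R2: [0, 0, 63/29]
R5 ← R5 − (25/29)·R2: [0, 0, -49/29]
R4 ← R4 − (9/8)·R3: [0, 0, 0]
R5 ← R5 + (7/8)·R3: [0, 0, 0]
3 nonzero rows, so rank(C) = 3.
C has 3 columns; by rank–nullity, nullity = 3 − 3 = 0.

0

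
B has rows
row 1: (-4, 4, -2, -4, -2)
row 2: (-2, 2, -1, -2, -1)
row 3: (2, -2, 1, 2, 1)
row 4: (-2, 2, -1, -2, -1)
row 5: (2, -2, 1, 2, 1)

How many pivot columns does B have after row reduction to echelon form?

1

Row reduce to echelon form.
R2 ← R2 − (1/2)·R1: [0, 0, 0, 0, 0]
R3 ← R3 + (1/2)·R1: [0, 0, 0, 0, 0]
R4 ← R4 − (1/2)·R1: [0, 0, 0, 0, 0]
R5 ← R5 + (1/2)·R1: [0, 0, 0, 0, 0]
Echelon form has 1 nonzero row, so rank(B) = 1.
Each nonzero row contributes one pivot column: 1 pivot columns.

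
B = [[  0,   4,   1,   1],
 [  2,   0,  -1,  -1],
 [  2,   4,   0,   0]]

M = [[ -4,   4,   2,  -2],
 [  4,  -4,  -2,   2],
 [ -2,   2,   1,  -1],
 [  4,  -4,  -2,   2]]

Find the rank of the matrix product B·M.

First compute BM:
[[ 18, -18,  -9,   9],
 [-10,  10,   5,  -5],
 [  8,  -8,  -4,   4]]
Now row reduce the product.
R2 ← R2 + (5/9)·R1: [0, 0, 0, 0]
R3 ← R3 − (4/9)·R1: [0, 0, 0, 0]
1 nonzero row, so rank(BM) = 1.

1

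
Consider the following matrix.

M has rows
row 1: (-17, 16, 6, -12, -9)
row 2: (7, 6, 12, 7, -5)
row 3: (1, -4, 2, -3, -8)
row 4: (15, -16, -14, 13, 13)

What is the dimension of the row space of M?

Row reduce to echelon form.
R2 ← R2 + (7/17)·R1: [0, 214/17, 246/17, 35/17, -148/17]
R3 ← R3 + (1/17)·R1: [0, -52/17, 40/17, -63/17, -145/17]
R4 ← R4 + (15/17)·R1: [0, -32/17, -148/17, 41/17, 86/17]
R3 ← R3 + (26/107)·R2: [0, 0, 628/107, -343/107, -1139/107]
R4 ← R4 + (16/107)·R2: [0, 0, -700/107, 291/107, 402/107]
R4 ← R4 + (175/157)·R3: [0, 0, 0, -134/157, -1273/157]
Echelon form has 4 nonzero rows, so rank(M) = 4.
The row space has dimension equal to the rank: 4.

4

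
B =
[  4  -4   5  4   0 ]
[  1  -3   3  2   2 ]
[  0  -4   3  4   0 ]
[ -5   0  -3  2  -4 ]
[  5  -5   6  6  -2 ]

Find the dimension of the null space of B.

Row reduce to echelon form.
R2 ← R2 − (1/4)·R1: [0, -2, 7/4, 1, 2]
R4 ← R4 + (5/4)·R1: [0, -5, 13/4, 7, -4]
R5 ← R5 − (5/4)·R1: [0, 0, -1/4, 1, -2]
R3 ← R3 − (2)·R2: [0, 0, -1/2, 2, -4]
R4 ← R4 − (5/2)·R2: [0, 0, -9/8, 9/2, -9]
R4 ← R4 − (9/4)·R3: [0, 0, 0, 0, 0]
R5 ← R5 − (1/2)·R3: [0, 0, 0, 0, 0]
3 nonzero rows, so rank(B) = 3.
B has 5 columns; by rank–nullity, nullity = 5 − 3 = 2.

2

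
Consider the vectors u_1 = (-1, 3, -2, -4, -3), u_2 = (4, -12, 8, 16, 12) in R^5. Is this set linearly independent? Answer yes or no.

Form the matrix with these vectors as rows and row reduce.
R2 ← R2 + (4)·R1: [0, 0, 0, 0, 0]
1 nonzero row, so the 2 vectors span a space of dimension 1.
Since 1 < 2, the vectors are linearly dependent.

no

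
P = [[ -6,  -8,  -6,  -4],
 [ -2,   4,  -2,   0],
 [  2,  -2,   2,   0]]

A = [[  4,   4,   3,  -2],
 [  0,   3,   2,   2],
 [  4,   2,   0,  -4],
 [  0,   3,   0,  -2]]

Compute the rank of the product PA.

First compute PA:
[[-48, -72, -34,  28],
 [-16,   0,   2,  20],
 [ 16,   6,   2, -16]]
Now row reduce the product.
R2 ← R2 − (1/3)·R1: [0, 24, 40/3, 32/3]
R3 ← R3 + (1/3)·R1: [0, -18, -28/3, -20/3]
R3 ← R3 + (3/4)·R2: [0, 0, 2/3, 4/3]
3 nonzero rows, so rank(PA) = 3.

3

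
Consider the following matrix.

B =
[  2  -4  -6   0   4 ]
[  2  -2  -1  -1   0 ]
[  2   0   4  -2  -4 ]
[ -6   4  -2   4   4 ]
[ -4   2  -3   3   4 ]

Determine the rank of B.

Row reduce to echelon form.
R2 ← R2 − R1: [0, 2, 5, -1, -4]
R3 ← R3 − R1: [0, 4, 10, -2, -8]
R4 ← R4 + (3)·R1: [0, -8, -20, 4, 16]
R5 ← R5 + (2)·R1: [0, -6, -15, 3, 12]
R3 ← R3 − (2)·R2: [0, 0, 0, 0, 0]
R4 ← R4 + (4)·R2: [0, 0, 0, 0, 0]
R5 ← R5 + (3)·R2: [0, 0, 0, 0, 0]
Echelon form has 2 nonzero rows, so rank(B) = 2.

2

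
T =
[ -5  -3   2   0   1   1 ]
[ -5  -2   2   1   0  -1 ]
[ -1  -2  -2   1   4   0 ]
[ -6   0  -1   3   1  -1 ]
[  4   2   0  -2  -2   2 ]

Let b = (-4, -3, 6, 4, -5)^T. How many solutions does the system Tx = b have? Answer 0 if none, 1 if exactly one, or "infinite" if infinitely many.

0

Row reduce the augmented matrix [T | b].
R2 ← R2 − R1: [0, 1, 0, 1, -1, -2, 1]
R3 ← R3 − (1/5)·R1: [0, -7/5, -12/5, 1, 19/5, -1/5, 34/5]
R4 ← R4 − (6/5)·R1: [0, 18/5, -17/5, 3, -1/5, -11/5, 44/5]
R5 ← R5 + (4/5)·R1: [0, -2/5, 8/5, -2, -6/5, 14/5, -41/5]
R3 ← R3 + (7/5)·R2: [0, 0, -12/5, 12/5, 12/5, -3, 41/5]
R4 ← R4 − (18/5)·R2: [0, 0, -17/5, -3/5, 17/5, 5, 26/5]
R5 ← R5 + (2/5)·R2: [0, 0, 8/5, -8/5, -8/5, 2, -39/5]
R4 ← R4 − (17/12)·R3: [0, 0, 0, -4, 0, 37/4, -77/12]
R5 ← R5 + (2/3)·R3: [0, 0, 0, 0, 0, 0, -7/3]
The echelon form has 5 nonzero rows; the last pivot sits in the augmented column, so rank(T) = 4 but rank([T|b]) = 5.
Since the ranks differ, the system is inconsistent.
It has no solutions.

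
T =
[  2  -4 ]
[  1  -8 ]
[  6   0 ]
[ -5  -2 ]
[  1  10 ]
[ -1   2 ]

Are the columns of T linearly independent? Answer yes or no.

yes

Row reduce T to echelon form.
R2 ← R2 − (1/2)·R1: [0, -6]
R3 ← R3 − (3)·R1: [0, 12]
R4 ← R4 + (5/2)·R1: [0, -12]
R5 ← R5 − (1/2)·R1: [0, 12]
R6 ← R6 + (1/2)·R1: [0, 0]
R3 ← R3 + (2)·R2: [0, 0]
R4 ← R4 − (2)·R2: [0, 0]
R5 ← R5 + (2)·R2: [0, 0]
2 pivots among 2 columns.
Every column is a pivot column, so the columns are linearly independent.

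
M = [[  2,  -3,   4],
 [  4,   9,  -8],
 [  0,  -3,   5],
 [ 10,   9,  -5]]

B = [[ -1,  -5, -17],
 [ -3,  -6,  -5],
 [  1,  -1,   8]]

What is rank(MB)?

First compute MB:
[[ 11,   4,  13],
 [-39, -66, -177],
 [ 14,  13,  55],
 [-42, -99, -255]]
Now row reduce the product.
R2 ← R2 + (39/11)·R1: [0, -570/11, -1440/11]
R3 ← R3 − (14/11)·R1: [0, 87/11, 423/11]
R4 ← R4 + (42/11)·R1: [0, -921/11, -2259/11]
R3 ← R3 + (29/190)·R2: [0, 0, 351/19]
R4 ← R4 − (307/190)·R2: [0, 0, 117/19]
R4 ← R4 − (1/3)·R3: [0, 0, 0]
3 nonzero rows, so rank(MB) = 3.

3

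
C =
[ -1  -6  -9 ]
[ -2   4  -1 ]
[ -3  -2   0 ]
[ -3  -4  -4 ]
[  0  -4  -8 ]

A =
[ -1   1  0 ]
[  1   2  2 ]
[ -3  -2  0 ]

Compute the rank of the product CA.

3

First compute CA:
[[ 22,   5, -12],
 [  9,   8,   8],
 [  1,  -7,  -4],
 [ 11,  -3,  -8],
 [ 20,   8,  -8]]
Now row reduce the product.
R2 ← R2 − (9/22)·R1: [0, 131/22, 142/11]
R3 ← R3 − (1/22)·R1: [0, -159/22, -38/11]
R4 ← R4 − (1/2)·R1: [0, -11/2, -2]
R5 ← R5 − (10/11)·R1: [0, 38/11, 32/11]
R3 ← R3 + (159/131)·R2: [0, 0, 1600/131]
R4 ← R4 + (121/131)·R2: [0, 0, 1300/131]
R5 ← R5 − (76/131)·R2: [0, 0, -600/131]
R4 ← R4 − (13/16)·R3: [0, 0, 0]
R5 ← R5 + (3/8)·R3: [0, 0, 0]
3 nonzero rows, so rank(CA) = 3.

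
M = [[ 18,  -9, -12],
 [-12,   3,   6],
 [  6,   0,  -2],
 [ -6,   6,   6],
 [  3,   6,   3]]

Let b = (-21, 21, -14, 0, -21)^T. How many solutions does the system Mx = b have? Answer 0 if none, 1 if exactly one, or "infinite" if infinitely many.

Row reduce the augmented matrix [M | b].
R2 ← R2 + (2/3)·R1: [0, -3, -2, 7]
R3 ← R3 − (1/3)·R1: [0, 3, 2, -7]
R4 ← R4 + (1/3)·R1: [0, 3, 2, -7]
R5 ← R5 − (1/6)·R1: [0, 15/2, 5, -35/2]
R3 ← R3 + R2: [0, 0, 0, 0]
R4 ← R4 + R2: [0, 0, 0, 0]
R5 ← R5 + (5/2)·R2: [0, 0, 0, 0]
The echelon form has 2 nonzero rows, and every pivot lies in the first 3 columns, so rank(M) = rank([M|b]) = 2.
The system is consistent.
rank = 2 < 3 unknowns, so there are infinitely many solutions.

infinite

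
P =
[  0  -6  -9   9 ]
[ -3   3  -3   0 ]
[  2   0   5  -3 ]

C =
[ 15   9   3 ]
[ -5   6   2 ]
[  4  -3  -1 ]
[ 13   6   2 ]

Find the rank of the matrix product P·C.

2

First compute PC:
[[111,  45,  15],
 [-72,   0,   0],
 [ 11, -15,  -5]]
Now row reduce the product.
R2 ← R2 + (24/37)·R1: [0, 1080/37, 360/37]
R3 ← R3 − (11/111)·R1: [0, -720/37, -240/37]
R3 ← R3 + (2/3)·R2: [0, 0, 0]
2 nonzero rows, so rank(PC) = 2.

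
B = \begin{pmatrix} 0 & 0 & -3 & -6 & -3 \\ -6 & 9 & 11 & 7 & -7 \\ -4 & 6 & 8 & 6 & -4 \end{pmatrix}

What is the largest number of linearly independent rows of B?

Row reduce to echelon form.
Swap R1 ↔ R2
R3 ← R3 − (2/3)·R1: [0, 0, 2/3, 4/3, 2/3]
R3 ← R3 + (2/9)·R2: [0, 0, 0, 0, 0]
Echelon form has 2 nonzero rows, so rank(B) = 2.
The rank gives the maximum number of linearly independent rows: 2.

2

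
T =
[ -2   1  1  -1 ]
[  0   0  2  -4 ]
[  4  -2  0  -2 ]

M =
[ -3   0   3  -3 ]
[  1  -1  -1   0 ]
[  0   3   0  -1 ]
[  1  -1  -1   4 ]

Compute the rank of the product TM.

First compute TM:
[[  6,   3,  -6,   1],
 [ -4,  10,   4, -18],
 [-16,   4,  16, -20]]
Now row reduce the product.
R2 ← R2 + (2/3)·R1: [0, 12, 0, -52/3]
R3 ← R3 + (8/3)·R1: [0, 12, 0, -52/3]
R3 ← R3 − R2: [0, 0, 0, 0]
2 nonzero rows, so rank(TM) = 2.

2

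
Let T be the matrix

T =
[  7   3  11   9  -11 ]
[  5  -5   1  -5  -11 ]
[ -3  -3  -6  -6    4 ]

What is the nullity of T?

2

Row reduce to echelon form.
R2 ← R2 − (5/7)·R1: [0, -50/7, -48/7, -80/7, -22/7]
R3 ← R3 + (3/7)·R1: [0, -12/7, -9/7, -15/7, -5/7]
R3 ← R3 − (6/25)·R2: [0, 0, 9/25, 3/5, 1/25]
3 nonzero rows, so rank(T) = 3.
T has 5 columns; by rank–nullity, nullity = 5 − 3 = 2.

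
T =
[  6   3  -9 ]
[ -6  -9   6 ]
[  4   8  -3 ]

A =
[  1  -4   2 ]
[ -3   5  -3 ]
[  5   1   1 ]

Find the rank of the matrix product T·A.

2

First compute TA:
[[-48, -18,  -6],
 [ 51, -15,  21],
 [-35,  21, -19]]
Now row reduce the product.
R2 ← R2 + (17/16)·R1: [0, -273/8, 117/8]
R3 ← R3 − (35/48)·R1: [0, 273/8, -117/8]
R3 ← R3 + R2: [0, 0, 0]
2 nonzero rows, so rank(TA) = 2.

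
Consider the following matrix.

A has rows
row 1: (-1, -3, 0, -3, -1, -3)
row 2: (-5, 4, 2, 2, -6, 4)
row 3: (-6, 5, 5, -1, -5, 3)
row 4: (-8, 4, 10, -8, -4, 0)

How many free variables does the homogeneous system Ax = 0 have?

Row reduce to echelon form.
R2 ← R2 − (5)·R1: [0, 19, 2, 17, -1, 19]
R3 ← R3 − (6)·R1: [0, 23, 5, 17, 1, 21]
R4 ← R4 − (8)·R1: [0, 28, 10, 16, 4, 24]
R3 ← R3 − (23/19)·R2: [0, 0, 49/19, -68/19, 42/19, -2]
R4 ← R4 − (28/19)·R2: [0, 0, 134/19, -172/19, 104/19, -4]
R4 ← R4 − (134/49)·R3: [0, 0, 0, 36/49, -4/7, 72/49]
4 nonzero rows, so rank(A) = 4.
A has 6 columns; by rank–nullity, nullity = 6 − 4 = 2.

2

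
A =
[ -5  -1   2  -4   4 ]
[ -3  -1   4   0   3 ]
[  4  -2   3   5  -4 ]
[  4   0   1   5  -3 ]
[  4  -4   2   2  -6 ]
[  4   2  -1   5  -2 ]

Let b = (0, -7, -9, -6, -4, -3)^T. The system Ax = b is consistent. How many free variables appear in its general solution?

2

Row reduce the augmented matrix [A | b].
R2 ← R2 − (3/5)·R1: [0, -2/5, 14/5, 12/5, 3/5, -7]
R3 ← R3 + (4/5)·R1: [0, -14/5, 23/5, 9/5, -4/5, -9]
R4 ← R4 + (4/5)·R1: [0, -4/5, 13/5, 9/5, 1/5, -6]
R5 ← R5 + (4/5)·R1: [0, -24/5, 18/5, -6/5, -14/5, -4]
R6 ← R6 + (4/5)·R1: [0, 6/5, 3/5, 9/5, 6/5, -3]
R3 ← R3 − (7)·R2: [0, 0, -15, -15, -5, 40]
R4 ← R4 − (2)·R2: [0, 0, -3, -3, -1, 8]
R5 ← R5 − (12)·R2: [0, 0, -30, -30, -10, 80]
R6 ← R6 + (3)·R2: [0, 0, 9, 9, 3, -24]
R4 ← R4 − (1/5)·R3: [0, 0, 0, 0, 0, 0]
R5 ← R5 − (2)·R3: [0, 0, 0, 0, 0, 0]
R6 ← R6 + (3/5)·R3: [0, 0, 0, 0, 0, 0]
The echelon form has 3 nonzero rows, and every pivot lies in the first 5 columns, so rank(A) = rank([A|b]) = 3.
The system is consistent.
Free variables = (unknowns) − (rank) = 5 − 3 = 2.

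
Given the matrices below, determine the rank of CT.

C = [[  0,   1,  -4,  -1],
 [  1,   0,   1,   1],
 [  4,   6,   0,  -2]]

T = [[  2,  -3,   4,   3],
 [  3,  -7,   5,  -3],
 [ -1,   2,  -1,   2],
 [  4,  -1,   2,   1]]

3

First compute CT:
[[  3, -14,   7, -12],
 [  5,  -2,   5,   6],
 [ 18, -52,  42,  -8]]
Now row reduce the product.
R2 ← R2 − (5/3)·R1: [0, 64/3, -20/3, 26]
R3 ← R3 − (6)·R1: [0, 32, 0, 64]
R3 ← R3 − (3/2)·R2: [0, 0, 10, 25]
3 nonzero rows, so rank(CT) = 3.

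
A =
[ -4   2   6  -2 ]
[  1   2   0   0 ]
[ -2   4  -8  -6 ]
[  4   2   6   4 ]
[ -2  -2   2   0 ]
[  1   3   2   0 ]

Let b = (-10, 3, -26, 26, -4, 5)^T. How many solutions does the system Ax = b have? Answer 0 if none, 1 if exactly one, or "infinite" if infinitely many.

Row reduce the augmented matrix [A | b].
R2 ← R2 + (1/4)·R1: [0, 5/2, 3/2, -1/2, 1/2]
R3 ← R3 − (1/2)·R1: [0, 3, -11, -5, -21]
R4 ← R4 + R1: [0, 4, 12, 2, 16]
R5 ← R5 − (1/2)·R1: [0, -3, -1, 1, 1]
R6 ← R6 + (1/4)·R1: [0, 7/2, 7/2, -1/2, 5/2]
R3 ← R3 − (6/5)·R2: [0, 0, -64/5, -22/5, -108/5]
R4 ← R4 − (8/5)·R2: [0, 0, 48/5, 14/5, 76/5]
R5 ← R5 + (6/5)·R2: [0, 0, 4/5, 2/5, 8/5]
R6 ← R6 − (7/5)·R2: [0, 0, 7/5, 1/5, 9/5]
R4 ← R4 + (3/4)·R3: [0, 0, 0, -1/2, -1]
R5 ← R5 + (1/16)·R3: [0, 0, 0, 1/8, 1/4]
R6 ← R6 + (7/64)·R3: [0, 0, 0, -9/32, -9/16]
R5 ← R5 + (1/4)·R4: [0, 0, 0, 0, 0]
R6 ← R6 − (9/16)·R4: [0, 0, 0, 0, 0]
The echelon form has 4 nonzero rows, and every pivot lies in the first 4 columns, so rank(A) = rank([A|b]) = 4.
The system is consistent.
rank = 4 = number of unknowns, so the solution is unique.

1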